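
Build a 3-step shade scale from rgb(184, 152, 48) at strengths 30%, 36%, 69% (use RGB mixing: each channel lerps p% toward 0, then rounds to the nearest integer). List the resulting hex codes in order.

#816a22, #76611f, #392f0f

30%: (184 − 55.2 = 128.8→129, 152 − 45.6 = 106.4→106, 48 − 14.4 = 33.6→34) → #816a22
36%: (184 − 66.24 = 117.76→118, 152 − 54.72 = 97.28→97, 48 − 17.28 = 30.72→31) → #76611f
69%: (184 − 126.96 = 57.04→57, 152 − 104.88 = 47.12→47, 48 − 33.12 = 14.88→15) → #392f0f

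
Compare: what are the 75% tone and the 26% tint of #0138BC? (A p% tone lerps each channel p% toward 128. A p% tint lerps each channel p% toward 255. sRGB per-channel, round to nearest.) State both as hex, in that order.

#0138BC is rgb(1, 56, 188).
75% tone:
  R: 1 + 95.25 = 96.25 → 96
  G: 56 + 54 = 110 → 110
  B: 188 − 45 = 143 → 143
  → #606E8F
26% tint:
  R: 1 + 0.26×(255−1) = 1 + 66.04 = 67.04 → 67
  G: 56 + 51.74 = 107.74 → 108
  B: 188 + 0.26×(255−188) = 188 + 17.42 = 205.42 → 205
  → #436CCD

#606E8F, #436CCD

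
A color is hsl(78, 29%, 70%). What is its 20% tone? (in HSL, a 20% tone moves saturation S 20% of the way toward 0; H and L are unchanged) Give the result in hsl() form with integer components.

S moves 20% from 29 toward 0: 29 − 5.8 = 23.2 → 23.
H and L are unchanged.

hsl(78, 23%, 70%)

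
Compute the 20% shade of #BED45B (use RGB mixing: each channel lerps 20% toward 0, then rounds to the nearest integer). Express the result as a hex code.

#BED45B is rgb(190, 212, 91).
Per channel, c → c + 0.2(0 − c):
  R: 190 − 38 = 152 → 152
  G: 212 + 0.2×(0−212) = 212 − 42.4 = 169.6 → 170
  B: 91 − 18.2 = 72.8 → 73
rgb(152, 170, 73) = #98AA49.

#98AA49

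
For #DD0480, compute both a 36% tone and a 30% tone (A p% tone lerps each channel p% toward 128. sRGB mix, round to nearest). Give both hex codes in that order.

#DD0480 is rgb(221, 4, 128).
36% tone:
  R: 221 + 0.36×(128−221) = 221 − 33.48 = 187.52 → 188
  G: 4 + 0.36×(128−4) = 4 + 44.64 = 48.64 → 49
  B: 128 + 0 = 128 → 128
  → #BC3180
30% tone:
  R: 221 + 0.3×(128−221) = 221 − 27.9 = 193.1 → 193
  G: 4 + 37.2 = 41.2 → 41
  B: 128 + 0 = 128 → 128
  → #C12980

#BC3180, #C12980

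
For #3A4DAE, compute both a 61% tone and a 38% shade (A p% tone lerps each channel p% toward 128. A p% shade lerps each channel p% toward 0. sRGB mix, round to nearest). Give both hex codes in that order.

#656C92, #24306C

#3A4DAE is rgb(58, 77, 174).
61% tone:
  R: 58 + 42.7 = 100.7 → 101
  G: 77 + 0.61×(128−77) = 77 + 31.11 = 108.11 → 108
  B: 174 + 0.61×(128−174) = 174 − 28.06 = 145.94 → 146
  → #656C92
38% shade:
  R: 58 + 0.38×(0−58) = 58 − 22.04 = 35.96 → 36
  G: 77 − 29.26 = 47.74 → 48
  B: 174 − 66.12 = 107.88 → 108
  → #24306C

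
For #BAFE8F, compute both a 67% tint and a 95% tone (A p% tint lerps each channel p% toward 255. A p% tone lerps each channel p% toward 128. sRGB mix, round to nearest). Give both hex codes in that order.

#BAFE8F is rgb(186, 254, 143).
67% tint:
  R: 186 + 0.67×(255−186) = 186 + 46.23 = 232.23 → 232
  G: 254 + 0.67×(255−254) = 254 + 0.67 = 254.67 → 255
  B: 143 + 75.04 = 218.04 → 218
  → #E8FFDA
95% tone:
  R: 186 − 55.1 = 130.9 → 131
  G: 254 + 0.95×(128−254) = 254 − 119.7 = 134.3 → 134
  B: 143 + 0.95×(128−143) = 143 − 14.25 = 128.75 → 129
  → #838681

#E8FFDA, #838681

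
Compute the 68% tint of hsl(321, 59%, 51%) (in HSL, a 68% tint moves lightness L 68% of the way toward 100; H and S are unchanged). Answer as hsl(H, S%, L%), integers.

hsl(321, 59%, 84%)

L moves 68% from 51 toward 100: 51 + 33.32 = 84.32 → 84.
H and S are unchanged.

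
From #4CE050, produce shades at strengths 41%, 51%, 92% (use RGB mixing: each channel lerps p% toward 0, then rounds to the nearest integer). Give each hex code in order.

#2D842F, #256E27, #061206

#4CE050 is rgb(76, 224, 80).
41%: (76 − 31.16 = 44.84→45, 224 − 91.84 = 132.16→132, 80 − 32.8 = 47.2→47) → #2D842F
51%: (76 − 38.76 = 37.24→37, 224 − 114.24 = 109.76→110, 80 − 40.8 = 39.2→39) → #256E27
92%: (76 − 69.92 = 6.08→6, 224 − 206.08 = 17.92→18, 80 − 73.6 = 6.4→6) → #061206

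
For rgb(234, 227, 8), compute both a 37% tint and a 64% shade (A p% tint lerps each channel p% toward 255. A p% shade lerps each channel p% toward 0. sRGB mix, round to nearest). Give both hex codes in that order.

37% tint:
  R: 234 + 0.37×(255−234) = 234 + 7.77 = 241.77 → 242
  G: 227 + 0.37×(255−227) = 227 + 10.36 = 237.36 → 237
  B: 8 + 0.37×(255−8) = 8 + 91.39 = 99.39 → 99
  → #F2ED63
64% shade:
  R: 234 − 149.76 = 84.24 → 84
  G: 227 − 145.28 = 81.72 → 82
  B: 8 + 0.64×(0−8) = 8 − 5.12 = 2.88 → 3
  → #545203

#F2ED63, #545203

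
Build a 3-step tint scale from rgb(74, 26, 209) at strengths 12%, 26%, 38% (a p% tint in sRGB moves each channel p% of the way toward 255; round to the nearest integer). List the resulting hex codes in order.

#6035D7, #7956DD, #8F71E2

12%: (74 + 21.72 = 95.72→96, 26 + 27.48 = 53.48→53, 209 + 5.52 = 214.52→215) → #6035D7
26%: (74 + 47.06 = 121.06→121, 26 + 59.54 = 85.54→86, 209 + 11.96 = 220.96→221) → #7956DD
38%: (74 + 68.78 = 142.78→143, 26 + 87.02 = 113.02→113, 209 + 17.48 = 226.48→226) → #8F71E2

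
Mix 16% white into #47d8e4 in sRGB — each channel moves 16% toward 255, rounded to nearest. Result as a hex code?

#47d8e4 is rgb(71, 216, 228).
Lerp each channel 16% toward 255:
  R: 71 + 0.16×(255−71) = 71 + 29.44 = 100.44 → 100
  G: 216 + 6.24 = 222.24 → 222
  B: 228 + 0.16×(255−228) = 228 + 4.32 = 232.32 → 232
rgb(100, 222, 232) = #64dee8.

#64dee8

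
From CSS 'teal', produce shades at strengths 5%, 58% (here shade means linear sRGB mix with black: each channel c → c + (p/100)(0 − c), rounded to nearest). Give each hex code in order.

CSS teal is rgb(0, 128, 128).
5%: (0→0, 128 − 6.4 = 121.6→122, 128 − 6.4 = 121.6→122) → #007A7A
58%: (0→0, 128 − 74.24 = 53.76→54, 128 − 74.24 = 53.76→54) → #003636

#007A7A, #003636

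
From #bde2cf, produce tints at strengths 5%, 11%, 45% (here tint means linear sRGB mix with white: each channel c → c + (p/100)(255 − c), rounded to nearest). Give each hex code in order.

#bde2cf is rgb(189, 226, 207).
5%: (189 + 3.3 = 192.3→192, 226 + 1.45 = 227.45→227, 207 + 2.4 = 209.4→209) → #c0e3d1
11%: (189 + 7.26 = 196.26→196, 226 + 3.19 = 229.19→229, 207 + 5.28 = 212.28→212) → #c4e5d4
45%: (189 + 29.7 = 218.7→219, 226 + 13.05 = 239.05→239, 207 + 21.6 = 228.6→229) → #dbefe5

#c0e3d1, #c4e5d4, #dbefe5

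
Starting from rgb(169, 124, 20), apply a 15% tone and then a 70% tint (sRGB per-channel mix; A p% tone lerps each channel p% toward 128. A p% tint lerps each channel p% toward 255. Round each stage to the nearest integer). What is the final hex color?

#e3d8bd

Lerp each channel 15% toward 128:
  R: 169 + 0.15×(128−169) = 169 − 6.15 = 162.85 → 163
  G: 124 + 0.6 = 124.6 → 125
  B: 20 + 0.15×(128−20) = 20 + 16.2 = 36.2 → 36
After the tone: rgb(163, 125, 36) = #a37d24.
Per channel, c → c + 0.7(255 − c):
  R: 163 + 0.7×(255−163) = 163 + 64.4 = 227.4 → 227
  G: 125 + 0.7×(255−125) = 125 + 91 = 216 → 216
  B: 36 + 153.3 = 189.3 → 189
rgb(227, 216, 189) = #e3d8bd.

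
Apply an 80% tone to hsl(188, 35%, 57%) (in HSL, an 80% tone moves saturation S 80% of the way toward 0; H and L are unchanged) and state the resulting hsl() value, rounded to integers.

S moves 80% from 35 toward 0: 35 − 28 = 7 → 7.
H and L are unchanged.

hsl(188, 7%, 57%)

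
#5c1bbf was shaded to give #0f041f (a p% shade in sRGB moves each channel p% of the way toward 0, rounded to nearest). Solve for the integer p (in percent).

#5c1bbf is rgb(92, 27, 191); #0f041f is rgb(15, 4, 31).
On the B channel (widest range): 31 ≈ 191 + (p/100)(0 − 191), so p ≈ 100×(31 − 191)/(0 − 191) = -16000/-191 = 83.77.
p = 84 reproduces all three channels after rounding.

84%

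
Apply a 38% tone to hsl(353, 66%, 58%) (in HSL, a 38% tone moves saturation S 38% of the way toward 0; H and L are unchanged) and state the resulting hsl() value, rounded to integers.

hsl(353, 41%, 58%)

S moves 38% from 66 toward 0: 66 − 25.08 = 40.92 → 41.
H and L are unchanged.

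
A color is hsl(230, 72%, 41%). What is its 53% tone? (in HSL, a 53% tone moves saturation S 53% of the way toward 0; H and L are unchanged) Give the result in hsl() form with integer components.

S moves 53% from 72 toward 0: 72 − 38.16 = 33.84 → 34.
H and L are unchanged.

hsl(230, 34%, 41%)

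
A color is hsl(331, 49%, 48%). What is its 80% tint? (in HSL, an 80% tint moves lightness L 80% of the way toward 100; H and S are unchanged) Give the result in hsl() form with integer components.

L moves 80% from 48 toward 100: 48 + 41.6 = 89.6 → 90.
H and S are unchanged.

hsl(331, 49%, 90%)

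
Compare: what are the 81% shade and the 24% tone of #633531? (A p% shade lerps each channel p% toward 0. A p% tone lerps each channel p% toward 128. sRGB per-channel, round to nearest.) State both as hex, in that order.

#130A09, #6A4744

#633531 is rgb(99, 53, 49).
81% shade:
  R: 99 + 0.81×(0−99) = 99 − 80.19 = 18.81 → 19
  G: 53 + 0.81×(0−53) = 53 − 42.93 = 10.07 → 10
  B: 49 − 39.69 = 9.31 → 9
  → #130A09
24% tone:
  R: 99 + 6.96 = 105.96 → 106
  G: 53 + 0.24×(128−53) = 53 + 18 = 71 → 71
  B: 49 + 0.24×(128−49) = 49 + 18.96 = 67.96 → 68
  → #6A4744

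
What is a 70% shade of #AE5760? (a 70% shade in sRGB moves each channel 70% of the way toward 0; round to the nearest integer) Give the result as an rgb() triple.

#AE5760 is rgb(174, 87, 96).
Lerp each channel 70% toward 0:
  R: 174 + 0.7×(0−174) = 174 − 121.8 = 52.2 → 52
  G: 87 − 60.9 = 26.1 → 26
  B: 96 − 67.2 = 28.8 → 29

rgb(52, 26, 29)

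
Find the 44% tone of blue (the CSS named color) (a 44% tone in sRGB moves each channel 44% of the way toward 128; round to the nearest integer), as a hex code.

CSS blue is rgb(0, 0, 255).
Lerp each channel 44% toward 128:
  R: 0 + 0.44×(128−0) = 0 + 56.32 = 56.32 → 56
  G: 0 + 0.44×(128−0) = 0 + 56.32 = 56.32 → 56
  B: 255 − 55.88 = 199.12 → 199
rgb(56, 56, 199) = #3838C7.

#3838C7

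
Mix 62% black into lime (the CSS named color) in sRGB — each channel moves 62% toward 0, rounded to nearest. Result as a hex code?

CSS lime is rgb(0, 255, 0).
Per channel, c → c + 0.62(0 − c):
  R: 0 + 0 = 0 → 0
  G: 255 + 0.62×(0−255) = 255 − 158.1 = 96.9 → 97
  B: 0 + 0 = 0 → 0
rgb(0, 97, 0) = #006100.

#006100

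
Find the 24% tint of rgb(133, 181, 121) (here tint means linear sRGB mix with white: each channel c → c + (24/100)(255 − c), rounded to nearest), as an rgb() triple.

A 24% tint moves each channel 24% toward 255:
  R: 133 + 29.28 = 162.28 → 162
  G: 181 + 17.76 = 198.76 → 199
  B: 121 + 32.16 = 153.16 → 153

rgb(162, 199, 153)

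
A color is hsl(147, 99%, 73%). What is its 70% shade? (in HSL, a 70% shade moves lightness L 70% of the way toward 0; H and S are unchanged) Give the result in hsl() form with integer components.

L moves 70% from 73 toward 0: 73 − 51.1 = 21.9 → 22.
H and S are unchanged.

hsl(147, 99%, 22%)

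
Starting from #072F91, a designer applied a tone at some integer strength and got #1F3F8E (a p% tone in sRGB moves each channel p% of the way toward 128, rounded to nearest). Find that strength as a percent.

#072F91 is rgb(7, 47, 145); #1F3F8E is rgb(31, 63, 142).
On the R channel (widest range): 31 ≈ 7 + (p/100)(128 − 7), so p ≈ 100×(31 − 7)/(128 − 7) = 2400/121 = 19.83.
p = 20 reproduces all three channels after rounding.

20%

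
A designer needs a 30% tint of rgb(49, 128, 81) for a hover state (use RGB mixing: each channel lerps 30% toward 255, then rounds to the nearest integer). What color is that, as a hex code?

#6FA685

Per channel, c → c + 0.3(255 − c):
  R: 49 + 61.8 = 110.8 → 111
  G: 128 + 0.3×(255−128) = 128 + 38.1 = 166.1 → 166
  B: 81 + 0.3×(255−81) = 81 + 52.2 = 133.2 → 133
rgb(111, 166, 133) = #6FA685.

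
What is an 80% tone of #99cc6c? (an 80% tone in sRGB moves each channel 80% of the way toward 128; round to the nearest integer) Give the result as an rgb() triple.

rgb(133, 143, 124)

#99cc6c is rgb(153, 204, 108).
Per channel, c → c + 0.8(128 − c):
  R: 153 − 20 = 133 → 133
  G: 204 + 0.8×(128−204) = 204 − 60.8 = 143.2 → 143
  B: 108 + 0.8×(128−108) = 108 + 16 = 124 → 124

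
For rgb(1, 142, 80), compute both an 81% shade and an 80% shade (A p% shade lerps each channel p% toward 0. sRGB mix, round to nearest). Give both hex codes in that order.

81% shade:
  R: 1 + 0.81×(0−1) = 1 − 0.81 = 0.19 → 0
  G: 142 + 0.81×(0−142) = 142 − 115.02 = 26.98 → 27
  B: 80 + 0.81×(0−80) = 80 − 64.8 = 15.2 → 15
  → #001b0f
80% shade:
  R: 1 + 0.8×(0−1) = 1 − 0.8 = 0.2 → 0
  G: 142 + 0.8×(0−142) = 142 − 113.6 = 28.4 → 28
  B: 80 + 0.8×(0−80) = 80 − 64 = 16 → 16
  → #001c10

#001b0f, #001c10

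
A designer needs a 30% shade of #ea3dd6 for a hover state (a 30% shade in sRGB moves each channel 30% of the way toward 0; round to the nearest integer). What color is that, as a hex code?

#ea3dd6 is rgb(234, 61, 214).
Lerp each channel 30% toward 0:
  R: 234 − 70.2 = 163.8 → 164
  G: 61 + 0.3×(0−61) = 61 − 18.3 = 42.7 → 43
  B: 214 − 64.2 = 149.8 → 150
rgb(164, 43, 150) = #a42b96.

#a42b96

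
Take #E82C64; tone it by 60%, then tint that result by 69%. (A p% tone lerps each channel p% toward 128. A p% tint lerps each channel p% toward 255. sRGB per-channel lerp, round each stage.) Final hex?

#E5CDD4

#E82C64 is rgb(232, 44, 100).
A 60% tone moves each channel 60% toward 128:
  R: 232 + 0.6×(128−232) = 232 − 62.4 = 169.6 → 170
  G: 44 + 0.6×(128−44) = 44 + 50.4 = 94.4 → 94
  B: 100 + 0.6×(128−100) = 100 + 16.8 = 116.8 → 117
After the tone: rgb(170, 94, 117) = #AA5E75.
Per channel, c → c + 0.69(255 − c):
  R: 170 + 0.69×(255−170) = 170 + 58.65 = 228.65 → 229
  G: 94 + 0.69×(255−94) = 94 + 111.09 = 205.09 → 205
  B: 117 + 0.69×(255−117) = 117 + 95.22 = 212.22 → 212
rgb(229, 205, 212) = #E5CDD4.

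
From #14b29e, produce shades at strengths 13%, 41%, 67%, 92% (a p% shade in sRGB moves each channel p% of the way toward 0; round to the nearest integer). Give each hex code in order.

#14b29e is rgb(20, 178, 158).
13%: (20 − 2.6 = 17.4→17, 178 − 23.14 = 154.86→155, 158 − 20.54 = 137.46→137) → #119b89
41%: (20 − 8.2 = 11.8→12, 178 − 72.98 = 105.02→105, 158 − 64.78 = 93.22→93) → #0c695d
67%: (20 − 13.4 = 6.6→7, 178 − 119.26 = 58.74→59, 158 − 105.86 = 52.14→52) → #073b34
92%: (20 − 18.4 = 1.6→2, 178 − 163.76 = 14.24→14, 158 − 145.36 = 12.64→13) → #020e0d

#119b89, #0c695d, #073b34, #020e0d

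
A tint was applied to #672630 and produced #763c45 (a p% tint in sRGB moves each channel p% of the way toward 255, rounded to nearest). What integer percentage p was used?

10%

#672630 is rgb(103, 38, 48); #763c45 is rgb(118, 60, 69).
On the G channel (widest range): 60 ≈ 38 + (p/100)(255 − 38), so p ≈ 100×(60 − 38)/(255 − 38) = 2200/217 = 10.14.
p = 10 reproduces all three channels after rounding.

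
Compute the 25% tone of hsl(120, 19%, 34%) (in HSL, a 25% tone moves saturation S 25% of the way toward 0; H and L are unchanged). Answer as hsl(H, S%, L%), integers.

S moves 25% from 19 toward 0: 19 − 4.75 = 14.25 → 14.
H and L are unchanged.

hsl(120, 14%, 34%)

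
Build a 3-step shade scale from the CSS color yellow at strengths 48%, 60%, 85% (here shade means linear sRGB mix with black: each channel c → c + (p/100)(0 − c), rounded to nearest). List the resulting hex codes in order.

CSS yellow is rgb(255, 255, 0).
48%: (255 − 122.4 = 132.6→133, 255 − 122.4 = 132.6→133, 0→0) → #858500
60%: (255 − 153 = 102→102, 255 − 153 = 102→102, 0→0) → #666600
85%: (255 − 216.75 = 38.25→38, 255 − 216.75 = 38.25→38, 0→0) → #262600

#858500, #666600, #262600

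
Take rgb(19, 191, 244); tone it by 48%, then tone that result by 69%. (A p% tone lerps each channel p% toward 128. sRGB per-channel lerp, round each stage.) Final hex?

#6E8A93

Per channel, c → c + 0.48(128 − c):
  R: 19 + 52.32 = 71.32 → 71
  G: 191 + 0.48×(128−191) = 191 − 30.24 = 160.76 → 161
  B: 244 − 55.68 = 188.32 → 188
After the tone: rgb(71, 161, 188) = #47A1BC.
A 69% tone moves each channel 69% toward 128:
  R: 71 + 0.69×(128−71) = 71 + 39.33 = 110.33 → 110
  G: 161 + 0.69×(128−161) = 161 − 22.77 = 138.23 → 138
  B: 188 + 0.69×(128−188) = 188 − 41.4 = 146.6 → 147
rgb(110, 138, 147) = #6E8A93.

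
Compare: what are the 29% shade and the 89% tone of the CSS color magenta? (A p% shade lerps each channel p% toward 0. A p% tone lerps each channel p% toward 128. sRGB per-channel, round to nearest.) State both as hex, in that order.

CSS magenta is rgb(255, 0, 255).
29% shade:
  R: 255 + 0.29×(0−255) = 255 − 73.95 = 181.05 → 181
  G: 0 + 0 = 0 → 0
  B: 255 + 0.29×(0−255) = 255 − 73.95 = 181.05 → 181
  → #b500b5
89% tone:
  R: 255 + 0.89×(128−255) = 255 − 113.03 = 141.97 → 142
  G: 0 + 113.92 = 113.92 → 114
  B: 255 + 0.89×(128−255) = 255 − 113.03 = 141.97 → 142
  → #8e728e

#b500b5, #8e728e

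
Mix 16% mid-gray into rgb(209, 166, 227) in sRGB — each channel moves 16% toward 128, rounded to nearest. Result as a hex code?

Per channel, c → c + 0.16(128 − c):
  R: 209 − 12.96 = 196.04 → 196
  G: 166 + 0.16×(128−166) = 166 − 6.08 = 159.92 → 160
  B: 227 + 0.16×(128−227) = 227 − 15.84 = 211.16 → 211
rgb(196, 160, 211) = #c4a0d3.

#c4a0d3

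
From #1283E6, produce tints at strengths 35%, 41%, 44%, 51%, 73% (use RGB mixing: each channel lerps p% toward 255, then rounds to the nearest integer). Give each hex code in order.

#65AEEF, #73B6F0, #7ABAF1, #8BC2F3, #BFDEF8

#1283E6 is rgb(18, 131, 230).
35%: (18 + 82.95 = 100.95→101, 131 + 43.4 = 174.4→174, 230 + 8.75 = 238.75→239) → #65AEEF
41%: (18 + 97.17 = 115.17→115, 131 + 50.84 = 181.84→182, 230 + 10.25 = 240.25→240) → #73B6F0
44%: (18 + 104.28 = 122.28→122, 131 + 54.56 = 185.56→186, 230 + 11 = 241→241) → #7ABAF1
51%: (18 + 120.87 = 138.87→139, 131 + 63.24 = 194.24→194, 230 + 12.75 = 242.75→243) → #8BC2F3
73%: (18 + 173.01 = 191.01→191, 131 + 90.52 = 221.52→222, 230 + 18.25 = 248.25→248) → #BFDEF8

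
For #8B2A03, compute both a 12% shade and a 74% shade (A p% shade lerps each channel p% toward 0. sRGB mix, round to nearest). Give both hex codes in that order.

#7A2503, #240B01

#8B2A03 is rgb(139, 42, 3).
12% shade:
  R: 139 + 0.12×(0−139) = 139 − 16.68 = 122.32 → 122
  G: 42 + 0.12×(0−42) = 42 − 5.04 = 36.96 → 37
  B: 3 + 0.12×(0−3) = 3 − 0.36 = 2.64 → 3
  → #7A2503
74% shade:
  R: 139 + 0.74×(0−139) = 139 − 102.86 = 36.14 → 36
  G: 42 − 31.08 = 10.92 → 11
  B: 3 + 0.74×(0−3) = 3 − 2.22 = 0.78 → 1
  → #240B01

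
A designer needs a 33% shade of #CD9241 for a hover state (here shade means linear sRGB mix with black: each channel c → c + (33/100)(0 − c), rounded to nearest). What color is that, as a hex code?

#CD9241 is rgb(205, 146, 65).
A 33% shade moves each channel 33% toward 0:
  R: 205 + 0.33×(0−205) = 205 − 67.65 = 137.35 → 137
  G: 146 + 0.33×(0−146) = 146 − 48.18 = 97.82 → 98
  B: 65 + 0.33×(0−65) = 65 − 21.45 = 43.55 → 44
rgb(137, 98, 44) = #89622C.

#89622C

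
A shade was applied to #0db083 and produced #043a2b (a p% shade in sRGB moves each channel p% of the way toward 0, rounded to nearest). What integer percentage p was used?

67%

#0db083 is rgb(13, 176, 131); #043a2b is rgb(4, 58, 43).
On the G channel (widest range): 58 ≈ 176 + (p/100)(0 − 176), so p ≈ 100×(58 − 176)/(0 − 176) = -11800/-176 = 67.05.
p = 67 reproduces all three channels after rounding.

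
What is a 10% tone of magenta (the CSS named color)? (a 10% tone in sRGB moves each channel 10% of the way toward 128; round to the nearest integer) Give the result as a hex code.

CSS magenta is rgb(255, 0, 255).
Lerp each channel 10% toward 128:
  R: 255 + 0.1×(128−255) = 255 − 12.7 = 242.3 → 242
  G: 0 + 12.8 = 12.8 → 13
  B: 255 + 0.1×(128−255) = 255 − 12.7 = 242.3 → 242
rgb(242, 13, 242) = #F20DF2.

#F20DF2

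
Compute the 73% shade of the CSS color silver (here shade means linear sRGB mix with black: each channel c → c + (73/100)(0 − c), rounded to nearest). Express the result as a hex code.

CSS silver is rgb(192, 192, 192).
Per channel, c → c + 0.73(0 − c):
  R: 192 − 140.16 = 51.84 → 52
  G: 192 + 0.73×(0−192) = 192 − 140.16 = 51.84 → 52
  B: 192 + 0.73×(0−192) = 192 − 140.16 = 51.84 → 52
rgb(52, 52, 52) = #343434.

#343434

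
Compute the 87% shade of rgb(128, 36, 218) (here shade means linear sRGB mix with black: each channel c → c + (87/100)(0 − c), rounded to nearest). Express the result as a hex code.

An 87% shade moves each channel 87% toward 0:
  R: 128 + 0.87×(0−128) = 128 − 111.36 = 16.64 → 17
  G: 36 + 0.87×(0−36) = 36 − 31.32 = 4.68 → 5
  B: 218 + 0.87×(0−218) = 218 − 189.66 = 28.34 → 28
rgb(17, 5, 28) = #11051C.

#11051C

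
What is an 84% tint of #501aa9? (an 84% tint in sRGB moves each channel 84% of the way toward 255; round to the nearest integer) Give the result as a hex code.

#e3daf1

#501aa9 is rgb(80, 26, 169).
Lerp each channel 84% toward 255:
  R: 80 + 0.84×(255−80) = 80 + 147 = 227 → 227
  G: 26 + 192.36 = 218.36 → 218
  B: 169 + 72.24 = 241.24 → 241
rgb(227, 218, 241) = #e3daf1.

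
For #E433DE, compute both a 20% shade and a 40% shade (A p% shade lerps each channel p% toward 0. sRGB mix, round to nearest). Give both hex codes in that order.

#E433DE is rgb(228, 51, 222).
20% shade:
  R: 228 + 0.2×(0−228) = 228 − 45.6 = 182.4 → 182
  G: 51 + 0.2×(0−51) = 51 − 10.2 = 40.8 → 41
  B: 222 − 44.4 = 177.6 → 178
  → #B629B2
40% shade:
  R: 228 + 0.4×(0−228) = 228 − 91.2 = 136.8 → 137
  G: 51 + 0.4×(0−51) = 51 − 20.4 = 30.6 → 31
  B: 222 − 88.8 = 133.2 → 133
  → #891F85

#B629B2, #891F85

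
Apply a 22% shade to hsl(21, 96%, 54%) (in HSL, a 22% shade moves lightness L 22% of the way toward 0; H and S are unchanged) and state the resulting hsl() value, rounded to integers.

L moves 22% from 54 toward 0: 54 − 11.88 = 42.12 → 42.
H and S are unchanged.

hsl(21, 96%, 42%)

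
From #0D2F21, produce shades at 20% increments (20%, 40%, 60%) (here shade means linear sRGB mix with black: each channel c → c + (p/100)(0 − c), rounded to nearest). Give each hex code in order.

#0D2F21 is rgb(13, 47, 33).
20%: (13 − 2.6 = 10.4→10, 47 − 9.4 = 37.6→38, 33 − 6.6 = 26.4→26) → #0A261A
40%: (13 − 5.2 = 7.8→8, 47 − 18.8 = 28.2→28, 33 − 13.2 = 19.8→20) → #081C14
60%: (13 − 7.8 = 5.2→5, 47 − 28.2 = 18.8→19, 33 − 19.8 = 13.2→13) → #05130D

#0A261A, #081C14, #05130D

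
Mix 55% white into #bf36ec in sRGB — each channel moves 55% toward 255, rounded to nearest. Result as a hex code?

#e2a5f6

#bf36ec is rgb(191, 54, 236).
Per channel, c → c + 0.55(255 − c):
  R: 191 + 0.55×(255−191) = 191 + 35.2 = 226.2 → 226
  G: 54 + 0.55×(255−54) = 54 + 110.55 = 164.55 → 165
  B: 236 + 10.45 = 246.45 → 246
rgb(226, 165, 246) = #e2a5f6.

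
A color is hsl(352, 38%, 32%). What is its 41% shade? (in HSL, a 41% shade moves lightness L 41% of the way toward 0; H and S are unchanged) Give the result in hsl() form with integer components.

L moves 41% from 32 toward 0: 32 − 13.12 = 18.88 → 19.
H and S are unchanged.

hsl(352, 38%, 19%)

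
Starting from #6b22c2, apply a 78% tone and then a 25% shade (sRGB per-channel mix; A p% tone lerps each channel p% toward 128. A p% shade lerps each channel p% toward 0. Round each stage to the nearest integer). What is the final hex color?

#5c506b

#6b22c2 is rgb(107, 34, 194).
Lerp each channel 78% toward 128:
  R: 107 + 0.78×(128−107) = 107 + 16.38 = 123.38 → 123
  G: 34 + 73.32 = 107.32 → 107
  B: 194 − 51.48 = 142.52 → 143
After the tone: rgb(123, 107, 143) = #7b6b8f.
Lerp each channel 25% toward 0:
  R: 123 + 0.25×(0−123) = 123 − 30.75 = 92.25 → 92
  G: 107 + 0.25×(0−107) = 107 − 26.75 = 80.25 → 80
  B: 143 + 0.25×(0−143) = 143 − 35.75 = 107.25 → 107
rgb(92, 80, 107) = #5c506b.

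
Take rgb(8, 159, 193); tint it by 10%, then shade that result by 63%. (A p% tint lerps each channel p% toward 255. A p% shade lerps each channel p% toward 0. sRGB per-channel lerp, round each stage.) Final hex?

A 10% tint moves each channel 10% toward 255:
  R: 8 + 0.1×(255−8) = 8 + 24.7 = 32.7 → 33
  G: 159 + 9.6 = 168.6 → 169
  B: 193 + 0.1×(255−193) = 193 + 6.2 = 199.2 → 199
After the tint: rgb(33, 169, 199) = #21A9C7.
A 63% shade moves each channel 63% toward 0:
  R: 33 − 20.79 = 12.21 → 12
  G: 169 − 106.47 = 62.53 → 63
  B: 199 + 0.63×(0−199) = 199 − 125.37 = 73.63 → 74
rgb(12, 63, 74) = #0C3F4A.

#0C3F4A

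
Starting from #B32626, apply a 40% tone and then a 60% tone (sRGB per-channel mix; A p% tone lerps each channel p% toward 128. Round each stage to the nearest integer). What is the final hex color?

#B32626 is rgb(179, 38, 38).
Per channel, c → c + 0.4(128 − c):
  R: 179 − 20.4 = 158.6 → 159
  G: 38 + 0.4×(128−38) = 38 + 36 = 74 → 74
  B: 38 + 0.4×(128−38) = 38 + 36 = 74 → 74
After the tone: rgb(159, 74, 74) = #9F4A4A.
Per channel, c → c + 0.6(128 − c):
  R: 159 + 0.6×(128−159) = 159 − 18.6 = 140.4 → 140
  G: 74 + 0.6×(128−74) = 74 + 32.4 = 106.4 → 106
  B: 74 + 0.6×(128−74) = 74 + 32.4 = 106.4 → 106
rgb(140, 106, 106) = #8C6A6A.

#8C6A6A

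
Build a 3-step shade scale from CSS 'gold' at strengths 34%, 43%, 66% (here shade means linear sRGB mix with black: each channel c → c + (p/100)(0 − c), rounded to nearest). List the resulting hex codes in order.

#A88E00, #917B00, #574900

CSS gold is rgb(255, 215, 0).
34%: (255 − 86.7 = 168.3→168, 215 − 73.1 = 141.9→142, 0→0) → #A88E00
43%: (255 − 109.65 = 145.35→145, 215 − 92.45 = 122.55→123, 0→0) → #917B00
66%: (255 − 168.3 = 86.7→87, 215 − 141.9 = 73.1→73, 0→0) → #574900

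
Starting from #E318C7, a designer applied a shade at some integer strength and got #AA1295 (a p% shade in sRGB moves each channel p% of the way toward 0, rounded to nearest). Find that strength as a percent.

#E318C7 is rgb(227, 24, 199); #AA1295 is rgb(170, 18, 149).
On the R channel (widest range): 170 ≈ 227 + (p/100)(0 − 227), so p ≈ 100×(170 − 227)/(0 − 227) = -5700/-227 = 25.11.
p = 25 reproduces all three channels after rounding.

25%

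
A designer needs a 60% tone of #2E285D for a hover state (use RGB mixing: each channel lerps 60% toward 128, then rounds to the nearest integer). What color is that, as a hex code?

#2E285D is rgb(46, 40, 93).
Per channel, c → c + 0.6(128 − c):
  R: 46 + 49.2 = 95.2 → 95
  G: 40 + 0.6×(128−40) = 40 + 52.8 = 92.8 → 93
  B: 93 + 21 = 114 → 114
rgb(95, 93, 114) = #5F5D72.

#5F5D72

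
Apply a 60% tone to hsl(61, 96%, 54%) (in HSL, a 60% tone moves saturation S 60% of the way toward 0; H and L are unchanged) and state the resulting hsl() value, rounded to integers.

S moves 60% from 96 toward 0: 96 − 57.6 = 38.4 → 38.
H and L are unchanged.

hsl(61, 38%, 54%)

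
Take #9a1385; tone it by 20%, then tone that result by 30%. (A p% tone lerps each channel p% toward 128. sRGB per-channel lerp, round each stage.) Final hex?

#8f4383

#9a1385 is rgb(154, 19, 133).
Lerp each channel 20% toward 128:
  R: 154 + 0.2×(128−154) = 154 − 5.2 = 148.8 → 149
  G: 19 + 21.8 = 40.8 → 41
  B: 133 + 0.2×(128−133) = 133 − 1 = 132 → 132
After the tone: rgb(149, 41, 132) = #952984.
Lerp each channel 30% toward 128:
  R: 149 − 6.3 = 142.7 → 143
  G: 41 + 0.3×(128−41) = 41 + 26.1 = 67.1 → 67
  B: 132 + 0.3×(128−132) = 132 − 1.2 = 130.8 → 131
rgb(143, 67, 131) = #8f4383.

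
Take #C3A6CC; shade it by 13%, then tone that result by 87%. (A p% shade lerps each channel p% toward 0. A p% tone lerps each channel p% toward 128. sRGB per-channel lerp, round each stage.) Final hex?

#858286

#C3A6CC is rgb(195, 166, 204).
Lerp each channel 13% toward 0:
  R: 195 + 0.13×(0−195) = 195 − 25.35 = 169.65 → 170
  G: 166 + 0.13×(0−166) = 166 − 21.58 = 144.42 → 144
  B: 204 − 26.52 = 177.48 → 177
After the shade: rgb(170, 144, 177) = #AA90B1.
Lerp each channel 87% toward 128:
  R: 170 + 0.87×(128−170) = 170 − 36.54 = 133.46 → 133
  G: 144 + 0.87×(128−144) = 144 − 13.92 = 130.08 → 130
  B: 177 + 0.87×(128−177) = 177 − 42.63 = 134.37 → 134
rgb(133, 130, 134) = #858286.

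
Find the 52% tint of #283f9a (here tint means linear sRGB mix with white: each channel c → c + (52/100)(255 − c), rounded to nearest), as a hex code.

#98a3cf

#283f9a is rgb(40, 63, 154).
Lerp each channel 52% toward 255:
  R: 40 + 0.52×(255−40) = 40 + 111.8 = 151.8 → 152
  G: 63 + 0.52×(255−63) = 63 + 99.84 = 162.84 → 163
  B: 154 + 52.52 = 206.52 → 207
rgb(152, 163, 207) = #98a3cf.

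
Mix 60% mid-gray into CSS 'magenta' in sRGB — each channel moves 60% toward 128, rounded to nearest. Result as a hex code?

CSS magenta is rgb(255, 0, 255).
Lerp each channel 60% toward 128:
  R: 255 + 0.6×(128−255) = 255 − 76.2 = 178.8 → 179
  G: 0 + 76.8 = 76.8 → 77
  B: 255 + 0.6×(128−255) = 255 − 76.2 = 178.8 → 179
rgb(179, 77, 179) = #b34db3.

#b34db3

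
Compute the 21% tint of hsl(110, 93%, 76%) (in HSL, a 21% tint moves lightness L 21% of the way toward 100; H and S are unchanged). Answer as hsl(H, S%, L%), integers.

hsl(110, 93%, 81%)

L moves 21% from 76 toward 100: 76 + 5.04 = 81.04 → 81.
H and S are unchanged.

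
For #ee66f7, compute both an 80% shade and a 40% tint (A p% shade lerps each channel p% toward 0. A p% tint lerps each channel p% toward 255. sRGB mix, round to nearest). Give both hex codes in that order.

#301431, #f5a3fa

#ee66f7 is rgb(238, 102, 247).
80% shade:
  R: 238 + 0.8×(0−238) = 238 − 190.4 = 47.6 → 48
  G: 102 + 0.8×(0−102) = 102 − 81.6 = 20.4 → 20
  B: 247 − 197.6 = 49.4 → 49
  → #301431
40% tint:
  R: 238 + 0.4×(255−238) = 238 + 6.8 = 244.8 → 245
  G: 102 + 61.2 = 163.2 → 163
  B: 247 + 3.2 = 250.2 → 250
  → #f5a3fa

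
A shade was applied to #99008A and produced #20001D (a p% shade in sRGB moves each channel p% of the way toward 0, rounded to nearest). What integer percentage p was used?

79%

#99008A is rgb(153, 0, 138); #20001D is rgb(32, 0, 29).
On the R channel (widest range): 32 ≈ 153 + (p/100)(0 − 153), so p ≈ 100×(32 − 153)/(0 − 153) = -12100/-153 = 79.08.
p = 79 reproduces all three channels after rounding.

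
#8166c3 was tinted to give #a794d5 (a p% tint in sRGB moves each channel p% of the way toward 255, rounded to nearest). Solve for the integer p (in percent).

30%

#8166c3 is rgb(129, 102, 195); #a794d5 is rgb(167, 148, 213).
On the G channel (widest range): 148 ≈ 102 + (p/100)(255 − 102), so p ≈ 100×(148 − 102)/(255 − 102) = 4600/153 = 30.07.
p = 30 reproduces all three channels after rounding.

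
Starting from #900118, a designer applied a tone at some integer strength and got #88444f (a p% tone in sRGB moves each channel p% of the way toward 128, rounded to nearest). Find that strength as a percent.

53%

#900118 is rgb(144, 1, 24); #88444f is rgb(136, 68, 79).
On the G channel (widest range): 68 ≈ 1 + (p/100)(128 − 1), so p ≈ 100×(68 − 1)/(128 − 1) = 6700/127 = 52.76.
p = 53 reproduces all three channels after rounding.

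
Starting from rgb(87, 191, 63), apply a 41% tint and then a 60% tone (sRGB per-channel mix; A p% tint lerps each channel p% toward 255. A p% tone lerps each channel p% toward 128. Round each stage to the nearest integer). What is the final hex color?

#8BA486

Per channel, c → c + 0.41(255 − c):
  R: 87 + 0.41×(255−87) = 87 + 68.88 = 155.88 → 156
  G: 191 + 26.24 = 217.24 → 217
  B: 63 + 0.41×(255−63) = 63 + 78.72 = 141.72 → 142
After the tint: rgb(156, 217, 142) = #9CD98E.
Lerp each channel 60% toward 128:
  R: 156 + 0.6×(128−156) = 156 − 16.8 = 139.2 → 139
  G: 217 − 53.4 = 163.6 → 164
  B: 142 + 0.6×(128−142) = 142 − 8.4 = 133.6 → 134
rgb(139, 164, 134) = #8BA486.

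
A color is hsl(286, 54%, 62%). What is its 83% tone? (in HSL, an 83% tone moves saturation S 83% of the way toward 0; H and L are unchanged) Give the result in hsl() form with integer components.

S moves 83% from 54 toward 0: 54 − 44.82 = 9.18 → 9.
H and L are unchanged.

hsl(286, 9%, 62%)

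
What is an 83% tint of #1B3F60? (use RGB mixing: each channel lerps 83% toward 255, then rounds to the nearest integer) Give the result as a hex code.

#D8DEE4

#1B3F60 is rgb(27, 63, 96).
Per channel, c → c + 0.83(255 − c):
  R: 27 + 0.83×(255−27) = 27 + 189.24 = 216.24 → 216
  G: 63 + 159.36 = 222.36 → 222
  B: 96 + 0.83×(255−96) = 96 + 131.97 = 227.97 → 228
rgb(216, 222, 228) = #D8DEE4.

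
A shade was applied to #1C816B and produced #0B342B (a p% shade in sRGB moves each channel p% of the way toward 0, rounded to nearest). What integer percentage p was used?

60%

#1C816B is rgb(28, 129, 107); #0B342B is rgb(11, 52, 43).
On the G channel (widest range): 52 ≈ 129 + (p/100)(0 − 129), so p ≈ 100×(52 − 129)/(0 − 129) = -7700/-129 = 59.69.
p = 60 reproduces all three channels after rounding.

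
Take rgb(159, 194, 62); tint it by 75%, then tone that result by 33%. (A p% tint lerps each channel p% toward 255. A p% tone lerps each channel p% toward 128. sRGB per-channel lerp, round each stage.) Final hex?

Lerp each channel 75% toward 255:
  R: 159 + 0.75×(255−159) = 159 + 72 = 231 → 231
  G: 194 + 45.75 = 239.75 → 240
  B: 62 + 144.75 = 206.75 → 207
After the tint: rgb(231, 240, 207) = #E7F0CF.
A 33% tone moves each channel 33% toward 128:
  R: 231 + 0.33×(128−231) = 231 − 33.99 = 197.01 → 197
  G: 240 + 0.33×(128−240) = 240 − 36.96 = 203.04 → 203
  B: 207 + 0.33×(128−207) = 207 − 26.07 = 180.93 → 181
rgb(197, 203, 181) = #C5CBB5.

#C5CBB5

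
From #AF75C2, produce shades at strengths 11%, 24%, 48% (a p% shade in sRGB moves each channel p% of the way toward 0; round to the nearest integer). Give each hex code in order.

#9C68AD, #855993, #5B3D65

#AF75C2 is rgb(175, 117, 194).
11%: (175 − 19.25 = 155.75→156, 117 − 12.87 = 104.13→104, 194 − 21.34 = 172.66→173) → #9C68AD
24%: (175 − 42 = 133→133, 117 − 28.08 = 88.92→89, 194 − 46.56 = 147.44→147) → #855993
48%: (175 − 84 = 91→91, 117 − 56.16 = 60.84→61, 194 − 93.12 = 100.88→101) → #5B3D65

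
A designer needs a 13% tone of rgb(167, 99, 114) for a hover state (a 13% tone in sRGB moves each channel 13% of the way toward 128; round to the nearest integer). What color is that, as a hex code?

#A26774

A 13% tone moves each channel 13% toward 128:
  R: 167 + 0.13×(128−167) = 167 − 5.07 = 161.93 → 162
  G: 99 + 3.77 = 102.77 → 103
  B: 114 + 0.13×(128−114) = 114 + 1.82 = 115.82 → 116
rgb(162, 103, 116) = #A26774.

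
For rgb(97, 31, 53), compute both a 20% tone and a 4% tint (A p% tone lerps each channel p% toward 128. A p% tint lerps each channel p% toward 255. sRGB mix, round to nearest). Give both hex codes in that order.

#673244, #67283D

20% tone:
  R: 97 + 0.2×(128−97) = 97 + 6.2 = 103.2 → 103
  G: 31 + 19.4 = 50.4 → 50
  B: 53 + 0.2×(128−53) = 53 + 15 = 68 → 68
  → #673244
4% tint:
  R: 97 + 6.32 = 103.32 → 103
  G: 31 + 0.04×(255−31) = 31 + 8.96 = 39.96 → 40
  B: 53 + 8.08 = 61.08 → 61
  → #67283D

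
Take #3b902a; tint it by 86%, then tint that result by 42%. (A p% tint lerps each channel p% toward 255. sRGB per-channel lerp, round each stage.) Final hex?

#3b902a is rgb(59, 144, 42).
Per channel, c → c + 0.86(255 − c):
  R: 59 + 0.86×(255−59) = 59 + 168.56 = 227.56 → 228
  G: 144 + 0.86×(255−144) = 144 + 95.46 = 239.46 → 239
  B: 42 + 0.86×(255−42) = 42 + 183.18 = 225.18 → 225
After the tint: rgb(228, 239, 225) = #e4efe1.
Lerp each channel 42% toward 255:
  R: 228 + 0.42×(255−228) = 228 + 11.34 = 239.34 → 239
  G: 239 + 6.72 = 245.72 → 246
  B: 225 + 12.6 = 237.6 → 238
rgb(239, 246, 238) = #eff6ee.

#eff6ee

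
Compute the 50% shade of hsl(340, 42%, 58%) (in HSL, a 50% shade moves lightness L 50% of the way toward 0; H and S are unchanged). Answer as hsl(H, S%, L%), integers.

hsl(340, 42%, 29%)

L moves 50% from 58 toward 0: 58 − 29 = 29 → 29.
H and S are unchanged.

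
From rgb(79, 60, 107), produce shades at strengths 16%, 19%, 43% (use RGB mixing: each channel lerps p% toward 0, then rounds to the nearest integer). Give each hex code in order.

#42325A, #403157, #2D223D

16%: (79 − 12.64 = 66.36→66, 60 − 9.6 = 50.4→50, 107 − 17.12 = 89.88→90) → #42325A
19%: (79 − 15.01 = 63.99→64, 60 − 11.4 = 48.6→49, 107 − 20.33 = 86.67→87) → #403157
43%: (79 − 33.97 = 45.03→45, 60 − 25.8 = 34.2→34, 107 − 46.01 = 60.99→61) → #2D223D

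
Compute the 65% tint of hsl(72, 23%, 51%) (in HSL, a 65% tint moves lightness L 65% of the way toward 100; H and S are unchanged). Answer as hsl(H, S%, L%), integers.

hsl(72, 23%, 83%)

L moves 65% from 51 toward 100: 51 + 31.85 = 82.85 → 83.
H and S are unchanged.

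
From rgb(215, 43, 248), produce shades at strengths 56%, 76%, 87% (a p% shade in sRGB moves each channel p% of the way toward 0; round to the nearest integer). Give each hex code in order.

56%: (215 − 120.4 = 94.6→95, 43 − 24.08 = 18.92→19, 248 − 138.88 = 109.12→109) → #5f136d
76%: (215 − 163.4 = 51.6→52, 43 − 32.68 = 10.32→10, 248 − 188.48 = 59.52→60) → #340a3c
87%: (215 − 187.05 = 27.95→28, 43 − 37.41 = 5.59→6, 248 − 215.76 = 32.24→32) → #1c0620

#5f136d, #340a3c, #1c0620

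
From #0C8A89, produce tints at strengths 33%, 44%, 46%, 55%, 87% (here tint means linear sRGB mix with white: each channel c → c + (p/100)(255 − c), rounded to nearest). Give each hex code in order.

#0C8A89 is rgb(12, 138, 137).
33%: (12 + 80.19 = 92.19→92, 138 + 38.61 = 176.61→177, 137 + 38.94 = 175.94→176) → #5CB1B0
44%: (12 + 106.92 = 118.92→119, 138 + 51.48 = 189.48→189, 137 + 51.92 = 188.92→189) → #77BDBD
46%: (12 + 111.78 = 123.78→124, 138 + 53.82 = 191.82→192, 137 + 54.28 = 191.28→191) → #7CC0BF
55%: (12 + 133.65 = 145.65→146, 138 + 64.35 = 202.35→202, 137 + 64.9 = 201.9→202) → #92CACA
87%: (12 + 211.41 = 223.41→223, 138 + 101.79 = 239.79→240, 137 + 102.66 = 239.66→240) → #DFF0F0

#5CB1B0, #77BDBD, #7CC0BF, #92CACA, #DFF0F0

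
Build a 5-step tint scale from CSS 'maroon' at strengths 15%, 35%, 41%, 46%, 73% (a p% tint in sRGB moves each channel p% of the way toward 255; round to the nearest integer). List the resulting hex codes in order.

CSS maroon is rgb(128, 0, 0).
15%: (128 + 19.05 = 147.05→147, 0 + 38.25 = 38.25→38, 0 + 38.25 = 38.25→38) → #932626
35%: (128 + 44.45 = 172.45→172, 0 + 89.25 = 89.25→89, 0 + 89.25 = 89.25→89) → #ac5959
41%: (128 + 52.07 = 180.07→180, 0 + 104.55 = 104.55→105, 0 + 104.55 = 104.55→105) → #b46969
46%: (128 + 58.42 = 186.42→186, 0 + 117.3 = 117.3→117, 0 + 117.3 = 117.3→117) → #ba7575
73%: (128 + 92.71 = 220.71→221, 0 + 186.15 = 186.15→186, 0 + 186.15 = 186.15→186) → #ddbaba

#932626, #ac5959, #b46969, #ba7575, #ddbaba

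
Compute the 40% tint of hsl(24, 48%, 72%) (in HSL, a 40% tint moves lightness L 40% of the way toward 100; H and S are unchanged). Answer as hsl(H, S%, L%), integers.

hsl(24, 48%, 83%)

L moves 40% from 72 toward 100: 72 + 11.2 = 83.2 → 83.
H and S are unchanged.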